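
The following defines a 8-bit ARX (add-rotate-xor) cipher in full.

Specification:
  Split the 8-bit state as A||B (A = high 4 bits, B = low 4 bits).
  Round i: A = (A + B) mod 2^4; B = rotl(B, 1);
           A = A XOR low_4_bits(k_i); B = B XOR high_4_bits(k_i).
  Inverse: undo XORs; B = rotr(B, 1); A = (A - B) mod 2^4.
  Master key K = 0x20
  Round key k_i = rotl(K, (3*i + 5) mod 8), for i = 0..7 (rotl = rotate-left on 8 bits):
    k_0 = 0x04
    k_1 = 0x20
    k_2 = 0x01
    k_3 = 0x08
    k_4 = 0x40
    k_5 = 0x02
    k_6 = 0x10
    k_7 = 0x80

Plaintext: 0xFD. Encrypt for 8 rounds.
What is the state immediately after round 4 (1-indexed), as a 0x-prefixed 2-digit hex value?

0xB5

s_0 = plaintext = 0xFD
s_1 = Round(s_0, k_0) = 0x8B
s_2 = Round(s_1, k_1) = 0x35
s_3 = Round(s_2, k_2) = 0x9A
s_4 = Round(s_3, k_3) = 0xB5
s_5 = Round(s_4, k_4) = 0x0E
s_6 = Round(s_5, k_5) = 0xCD
s_7 = Round(s_6, k_6) = 0x9A
s_8 = Round(s_7, k_7) = 0x3D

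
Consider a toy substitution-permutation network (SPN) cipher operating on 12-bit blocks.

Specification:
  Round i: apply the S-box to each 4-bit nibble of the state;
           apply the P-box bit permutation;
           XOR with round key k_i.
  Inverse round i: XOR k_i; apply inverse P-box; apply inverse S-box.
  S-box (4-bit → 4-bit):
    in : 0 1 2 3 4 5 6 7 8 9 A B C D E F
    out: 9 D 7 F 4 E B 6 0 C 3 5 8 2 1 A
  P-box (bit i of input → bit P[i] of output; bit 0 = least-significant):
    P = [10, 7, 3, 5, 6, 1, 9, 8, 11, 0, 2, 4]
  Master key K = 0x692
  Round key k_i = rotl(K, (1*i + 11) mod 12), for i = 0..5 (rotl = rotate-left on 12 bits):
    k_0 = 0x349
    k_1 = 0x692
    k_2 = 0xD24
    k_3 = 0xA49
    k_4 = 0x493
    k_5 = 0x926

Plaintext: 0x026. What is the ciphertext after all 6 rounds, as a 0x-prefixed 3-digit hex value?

0xCC1

s_0 = plaintext = 0x026
s_1 = Round(s_0, k_0) = 0xDBB
s_2 = Round(s_1, k_1) = 0x0DB
s_3 = Round(s_2, k_2) = 0x13E
s_4 = Round(s_3, k_3) = 0x51F
s_5 = Round(s_4, k_4) = 0x766
s_6 = Round(s_5, k_5) = 0xCC1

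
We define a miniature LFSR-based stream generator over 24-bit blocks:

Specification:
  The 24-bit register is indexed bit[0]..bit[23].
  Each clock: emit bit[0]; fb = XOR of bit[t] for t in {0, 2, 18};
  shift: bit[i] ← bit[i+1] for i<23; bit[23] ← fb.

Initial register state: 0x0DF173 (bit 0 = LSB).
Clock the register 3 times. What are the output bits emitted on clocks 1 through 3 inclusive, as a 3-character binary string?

reg_0 = 0x0DF173
clock 1: out=1, reg = 0x06F8B9
clock 2: out=1, reg = 0x037C5C
clock 3: out=0, reg = 0x81BE2E

110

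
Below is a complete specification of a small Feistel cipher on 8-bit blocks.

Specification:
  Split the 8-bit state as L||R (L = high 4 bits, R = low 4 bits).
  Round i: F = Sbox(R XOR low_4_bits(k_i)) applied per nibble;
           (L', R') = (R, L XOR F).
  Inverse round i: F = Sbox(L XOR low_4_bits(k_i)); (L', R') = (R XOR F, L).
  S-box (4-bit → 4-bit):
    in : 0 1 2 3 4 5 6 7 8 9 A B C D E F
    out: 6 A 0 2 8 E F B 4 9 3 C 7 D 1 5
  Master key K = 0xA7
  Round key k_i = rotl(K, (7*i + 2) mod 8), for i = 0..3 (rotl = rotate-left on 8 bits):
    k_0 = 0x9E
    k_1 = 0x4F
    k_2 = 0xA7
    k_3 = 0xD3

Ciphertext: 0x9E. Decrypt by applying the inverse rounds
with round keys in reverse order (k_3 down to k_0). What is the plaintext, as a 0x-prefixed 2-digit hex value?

0x73

s_0 = ciphertext = 0x9E
s_1 = InvRound(s_0, k_3) = 0xD9
s_2 = InvRound(s_1, k_2) = 0xAD
s_3 = InvRound(s_2, k_1) = 0x3A
s_4 = InvRound(s_3, k_0) = 0x73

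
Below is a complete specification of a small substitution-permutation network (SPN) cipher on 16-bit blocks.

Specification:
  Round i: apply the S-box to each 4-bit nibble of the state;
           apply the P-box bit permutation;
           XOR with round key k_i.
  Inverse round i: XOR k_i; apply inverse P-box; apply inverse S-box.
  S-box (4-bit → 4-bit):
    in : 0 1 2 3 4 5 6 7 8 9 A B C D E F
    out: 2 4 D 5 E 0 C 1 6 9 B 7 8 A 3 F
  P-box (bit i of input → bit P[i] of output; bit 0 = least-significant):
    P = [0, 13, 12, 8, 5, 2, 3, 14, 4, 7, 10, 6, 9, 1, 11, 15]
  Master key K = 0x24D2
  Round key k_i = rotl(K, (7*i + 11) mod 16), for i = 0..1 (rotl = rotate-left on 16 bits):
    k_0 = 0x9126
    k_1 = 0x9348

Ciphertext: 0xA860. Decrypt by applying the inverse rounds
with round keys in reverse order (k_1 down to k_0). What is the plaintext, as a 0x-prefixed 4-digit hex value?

0xD350

s_0 = ciphertext = 0xA860
s_1 = InvRound(s_0, k_1) = 0x3534
s_2 = InvRound(s_1, k_0) = 0xD350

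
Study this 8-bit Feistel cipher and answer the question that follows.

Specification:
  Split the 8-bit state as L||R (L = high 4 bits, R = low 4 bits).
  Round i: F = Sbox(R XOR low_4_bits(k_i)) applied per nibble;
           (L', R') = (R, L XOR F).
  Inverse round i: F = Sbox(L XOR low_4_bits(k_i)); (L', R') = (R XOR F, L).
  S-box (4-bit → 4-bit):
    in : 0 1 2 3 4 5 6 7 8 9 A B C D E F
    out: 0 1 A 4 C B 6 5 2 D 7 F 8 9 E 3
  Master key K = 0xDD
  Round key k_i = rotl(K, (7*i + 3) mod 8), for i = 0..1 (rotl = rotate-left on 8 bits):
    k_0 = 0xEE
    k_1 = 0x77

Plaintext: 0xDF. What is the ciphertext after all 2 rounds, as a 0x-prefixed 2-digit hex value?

0xC0

s_0 = plaintext = 0xDF
s_1 = Round(s_0, k_0) = 0xFC
s_2 = Round(s_1, k_1) = 0xC0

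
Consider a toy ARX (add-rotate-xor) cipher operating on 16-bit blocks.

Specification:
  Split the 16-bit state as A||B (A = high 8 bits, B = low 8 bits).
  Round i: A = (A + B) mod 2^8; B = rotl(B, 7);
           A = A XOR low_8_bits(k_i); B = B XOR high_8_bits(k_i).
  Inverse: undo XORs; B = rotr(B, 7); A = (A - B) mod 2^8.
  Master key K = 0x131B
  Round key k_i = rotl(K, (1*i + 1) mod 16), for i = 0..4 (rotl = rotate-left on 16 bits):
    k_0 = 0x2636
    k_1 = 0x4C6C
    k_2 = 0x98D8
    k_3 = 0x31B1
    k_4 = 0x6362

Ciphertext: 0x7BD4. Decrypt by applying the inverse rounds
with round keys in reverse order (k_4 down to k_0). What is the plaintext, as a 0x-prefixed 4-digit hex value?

s_0 = ciphertext = 0x7BD4
s_1 = InvRound(s_0, k_4) = 0xAA6F
s_2 = InvRound(s_1, k_3) = 0x5FBC
s_3 = InvRound(s_2, k_2) = 0x3F48
s_4 = InvRound(s_3, k_1) = 0x4B08
s_5 = InvRound(s_4, k_0) = 0x215C

0x215C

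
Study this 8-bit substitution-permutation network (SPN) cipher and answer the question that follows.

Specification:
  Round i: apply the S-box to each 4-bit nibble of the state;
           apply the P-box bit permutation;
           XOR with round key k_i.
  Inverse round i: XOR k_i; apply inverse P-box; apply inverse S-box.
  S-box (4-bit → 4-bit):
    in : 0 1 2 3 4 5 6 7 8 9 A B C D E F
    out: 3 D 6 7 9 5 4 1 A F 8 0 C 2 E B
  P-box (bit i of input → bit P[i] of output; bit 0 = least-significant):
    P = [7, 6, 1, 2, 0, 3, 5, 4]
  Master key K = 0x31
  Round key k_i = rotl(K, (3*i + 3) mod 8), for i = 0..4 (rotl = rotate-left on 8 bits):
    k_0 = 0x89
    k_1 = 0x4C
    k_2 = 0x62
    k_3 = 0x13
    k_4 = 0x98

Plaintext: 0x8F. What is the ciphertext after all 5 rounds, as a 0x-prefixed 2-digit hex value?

0xBE

s_0 = plaintext = 0x8F
s_1 = Round(s_0, k_0) = 0x55
s_2 = Round(s_1, k_1) = 0xEF
s_3 = Round(s_2, k_2) = 0x9E
s_4 = Round(s_3, k_3) = 0x6C
s_5 = Round(s_4, k_4) = 0xBE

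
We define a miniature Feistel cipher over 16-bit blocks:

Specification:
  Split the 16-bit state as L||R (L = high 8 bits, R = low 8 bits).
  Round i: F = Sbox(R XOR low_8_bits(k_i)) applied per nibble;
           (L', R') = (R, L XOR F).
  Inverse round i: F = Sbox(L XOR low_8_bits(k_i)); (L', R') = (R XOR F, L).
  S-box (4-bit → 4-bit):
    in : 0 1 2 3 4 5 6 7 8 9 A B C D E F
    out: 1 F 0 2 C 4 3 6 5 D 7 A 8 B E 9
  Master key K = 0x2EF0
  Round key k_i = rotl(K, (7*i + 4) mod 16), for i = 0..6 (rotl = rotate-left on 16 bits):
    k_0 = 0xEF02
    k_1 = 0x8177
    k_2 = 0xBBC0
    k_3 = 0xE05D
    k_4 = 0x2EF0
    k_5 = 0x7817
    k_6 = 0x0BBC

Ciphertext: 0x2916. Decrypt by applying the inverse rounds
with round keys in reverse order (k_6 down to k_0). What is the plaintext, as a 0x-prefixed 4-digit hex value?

s_0 = ciphertext = 0x2916
s_1 = InvRound(s_0, k_6) = 0xC229
s_2 = InvRound(s_1, k_5) = 0x9DC2
s_3 = InvRound(s_2, k_4) = 0xF99D
s_4 = InvRound(s_3, k_3) = 0xE1F9
s_5 = InvRound(s_4, k_2) = 0xF6E1
s_6 = InvRound(s_5, k_1) = 0xBEF6
s_7 = InvRound(s_6, k_0) = 0x5EBE

0x5EBE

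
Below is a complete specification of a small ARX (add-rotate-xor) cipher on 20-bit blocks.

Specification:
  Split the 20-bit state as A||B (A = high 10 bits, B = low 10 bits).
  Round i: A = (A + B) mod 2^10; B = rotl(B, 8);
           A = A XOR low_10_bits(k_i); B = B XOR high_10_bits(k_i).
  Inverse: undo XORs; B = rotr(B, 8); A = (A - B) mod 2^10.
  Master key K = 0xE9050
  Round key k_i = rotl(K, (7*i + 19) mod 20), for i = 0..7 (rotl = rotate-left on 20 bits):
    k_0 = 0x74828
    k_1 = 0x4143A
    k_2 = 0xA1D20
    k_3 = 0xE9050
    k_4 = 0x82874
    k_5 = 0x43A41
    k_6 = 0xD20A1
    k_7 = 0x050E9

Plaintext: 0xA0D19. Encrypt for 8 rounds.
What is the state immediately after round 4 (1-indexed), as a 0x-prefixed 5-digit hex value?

s_0 = plaintext = 0xA0D19
s_1 = Round(s_0, k_0) = 0xED094
s_2 = Round(s_1, k_1) = 0x1C920
s_3 = Round(s_2, k_2) = 0x2CACF
s_4 = Round(s_3, k_3) = 0xF4417
s_5 = Round(s_4, k_4) = 0xE710F
s_6 = Round(s_5, k_5) = 0xBAA4D
s_7 = Round(s_6, k_6) = 0x65ADB
s_8 = Round(s_7, k_7) = 0x263A2

0xF4417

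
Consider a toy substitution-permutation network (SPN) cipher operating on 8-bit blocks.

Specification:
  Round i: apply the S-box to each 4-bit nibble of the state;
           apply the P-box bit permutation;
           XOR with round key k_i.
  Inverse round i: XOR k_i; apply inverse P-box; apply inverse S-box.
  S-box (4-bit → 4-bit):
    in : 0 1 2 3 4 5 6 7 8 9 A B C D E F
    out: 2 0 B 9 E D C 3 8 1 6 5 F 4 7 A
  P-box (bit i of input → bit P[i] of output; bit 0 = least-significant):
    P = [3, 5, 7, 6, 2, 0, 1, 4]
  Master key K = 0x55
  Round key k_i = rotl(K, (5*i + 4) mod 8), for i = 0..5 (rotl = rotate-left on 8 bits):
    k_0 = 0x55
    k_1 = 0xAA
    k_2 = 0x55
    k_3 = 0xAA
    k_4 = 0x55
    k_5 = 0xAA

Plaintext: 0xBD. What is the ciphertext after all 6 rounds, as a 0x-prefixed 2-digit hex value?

s_0 = plaintext = 0xBD
s_1 = Round(s_0, k_0) = 0xD3
s_2 = Round(s_1, k_1) = 0xE0
s_3 = Round(s_2, k_2) = 0x72
s_4 = Round(s_3, k_3) = 0xC7
s_5 = Round(s_4, k_4) = 0x6A
s_6 = Round(s_5, k_5) = 0x18

0x18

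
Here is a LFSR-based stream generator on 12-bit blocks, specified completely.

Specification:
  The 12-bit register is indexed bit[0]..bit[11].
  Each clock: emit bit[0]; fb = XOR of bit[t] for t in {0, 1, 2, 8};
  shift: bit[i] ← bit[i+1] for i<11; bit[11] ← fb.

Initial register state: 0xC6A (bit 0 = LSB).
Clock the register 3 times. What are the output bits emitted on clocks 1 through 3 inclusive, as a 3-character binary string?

010

reg_0 = 0xC6A
clock 1: out=0, reg = 0xE35
clock 2: out=1, reg = 0x71A
clock 3: out=0, reg = 0x38D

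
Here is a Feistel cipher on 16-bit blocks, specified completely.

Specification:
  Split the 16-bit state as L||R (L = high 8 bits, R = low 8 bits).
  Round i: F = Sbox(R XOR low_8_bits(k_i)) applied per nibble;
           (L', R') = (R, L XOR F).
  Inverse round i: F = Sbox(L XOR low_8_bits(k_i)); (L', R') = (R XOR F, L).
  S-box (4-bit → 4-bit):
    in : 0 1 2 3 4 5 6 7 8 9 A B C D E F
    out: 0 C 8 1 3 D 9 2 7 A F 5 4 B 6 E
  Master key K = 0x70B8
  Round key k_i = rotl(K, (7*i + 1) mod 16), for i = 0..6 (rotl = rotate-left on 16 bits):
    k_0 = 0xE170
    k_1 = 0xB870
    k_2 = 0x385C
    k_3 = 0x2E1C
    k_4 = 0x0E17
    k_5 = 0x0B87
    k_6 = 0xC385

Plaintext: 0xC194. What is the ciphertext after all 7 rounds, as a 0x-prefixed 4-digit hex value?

0x7CC3

s_0 = plaintext = 0xC194
s_1 = Round(s_0, k_0) = 0x94A2
s_2 = Round(s_1, k_1) = 0xA22C
s_3 = Round(s_2, k_2) = 0x2C82
s_4 = Round(s_3, k_3) = 0x828A
s_5 = Round(s_4, k_4) = 0x8A29
s_6 = Round(s_5, k_5) = 0x297C
s_7 = Round(s_6, k_6) = 0x7CC3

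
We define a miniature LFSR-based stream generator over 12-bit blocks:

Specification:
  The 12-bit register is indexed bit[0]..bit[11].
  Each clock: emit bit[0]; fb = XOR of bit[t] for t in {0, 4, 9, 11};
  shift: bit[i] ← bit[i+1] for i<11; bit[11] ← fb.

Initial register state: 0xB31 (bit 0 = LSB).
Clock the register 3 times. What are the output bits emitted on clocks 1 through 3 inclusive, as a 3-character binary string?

100

reg_0 = 0xB31
clock 1: out=1, reg = 0x598
clock 2: out=0, reg = 0xACC
clock 3: out=0, reg = 0x566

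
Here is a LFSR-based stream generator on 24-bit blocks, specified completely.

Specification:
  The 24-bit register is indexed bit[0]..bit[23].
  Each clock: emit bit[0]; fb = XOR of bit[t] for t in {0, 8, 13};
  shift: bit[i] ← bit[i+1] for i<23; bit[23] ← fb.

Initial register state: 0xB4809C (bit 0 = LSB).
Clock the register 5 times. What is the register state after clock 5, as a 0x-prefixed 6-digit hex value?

reg_0 = 0xB4809C
clock 1: out=0, reg = 0x5A404E
clock 2: out=0, reg = 0x2D2027
clock 3: out=1, reg = 0x169013
clock 4: out=1, reg = 0x8B4809
clock 5: out=1, reg = 0xC5A404

0xC5A404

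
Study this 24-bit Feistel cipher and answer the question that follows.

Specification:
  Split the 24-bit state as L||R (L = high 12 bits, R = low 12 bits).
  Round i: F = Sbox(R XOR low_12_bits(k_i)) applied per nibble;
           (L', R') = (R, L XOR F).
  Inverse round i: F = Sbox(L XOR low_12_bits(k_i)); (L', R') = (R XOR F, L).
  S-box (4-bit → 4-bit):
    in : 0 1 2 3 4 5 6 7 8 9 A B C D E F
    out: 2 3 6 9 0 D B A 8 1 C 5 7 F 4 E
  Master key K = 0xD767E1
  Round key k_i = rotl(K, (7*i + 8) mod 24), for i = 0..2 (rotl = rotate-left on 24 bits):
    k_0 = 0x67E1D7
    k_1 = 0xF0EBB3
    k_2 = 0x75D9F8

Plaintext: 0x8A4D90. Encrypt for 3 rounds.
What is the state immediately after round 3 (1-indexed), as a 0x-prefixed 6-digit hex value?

0xDAFF74

s_0 = plaintext = 0x8A4D90
s_1 = Round(s_0, k_0) = 0xD90FAE
s_2 = Round(s_1, k_1) = 0xFAEDAF
s_3 = Round(s_2, k_2) = 0xDAFF74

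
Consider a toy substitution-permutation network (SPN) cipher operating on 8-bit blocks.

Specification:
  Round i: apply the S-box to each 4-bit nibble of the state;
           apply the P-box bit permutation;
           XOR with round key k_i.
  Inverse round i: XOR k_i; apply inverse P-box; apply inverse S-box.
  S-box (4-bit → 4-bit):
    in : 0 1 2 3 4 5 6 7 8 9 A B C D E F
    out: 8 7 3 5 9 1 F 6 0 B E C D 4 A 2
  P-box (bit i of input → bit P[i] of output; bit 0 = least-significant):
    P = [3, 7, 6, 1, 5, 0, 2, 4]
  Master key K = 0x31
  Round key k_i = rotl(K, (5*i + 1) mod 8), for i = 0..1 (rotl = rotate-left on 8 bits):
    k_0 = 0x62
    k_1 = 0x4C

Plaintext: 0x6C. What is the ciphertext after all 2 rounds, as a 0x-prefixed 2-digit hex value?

0x29

s_0 = plaintext = 0x6C
s_1 = Round(s_0, k_0) = 0x1D
s_2 = Round(s_1, k_1) = 0x29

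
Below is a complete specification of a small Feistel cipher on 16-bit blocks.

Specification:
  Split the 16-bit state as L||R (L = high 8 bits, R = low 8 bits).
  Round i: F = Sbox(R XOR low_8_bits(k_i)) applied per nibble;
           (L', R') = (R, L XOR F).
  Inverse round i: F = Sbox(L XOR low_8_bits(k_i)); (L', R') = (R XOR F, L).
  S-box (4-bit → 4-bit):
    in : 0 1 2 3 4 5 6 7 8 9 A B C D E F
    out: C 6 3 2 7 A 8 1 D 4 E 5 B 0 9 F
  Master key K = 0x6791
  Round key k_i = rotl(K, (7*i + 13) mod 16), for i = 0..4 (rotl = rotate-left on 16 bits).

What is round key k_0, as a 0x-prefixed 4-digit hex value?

0x2CF2

K = 0x6791
k_0 = rotl(K, (7*0+13) mod 16) = rotl(K, 13) = 0x2CF2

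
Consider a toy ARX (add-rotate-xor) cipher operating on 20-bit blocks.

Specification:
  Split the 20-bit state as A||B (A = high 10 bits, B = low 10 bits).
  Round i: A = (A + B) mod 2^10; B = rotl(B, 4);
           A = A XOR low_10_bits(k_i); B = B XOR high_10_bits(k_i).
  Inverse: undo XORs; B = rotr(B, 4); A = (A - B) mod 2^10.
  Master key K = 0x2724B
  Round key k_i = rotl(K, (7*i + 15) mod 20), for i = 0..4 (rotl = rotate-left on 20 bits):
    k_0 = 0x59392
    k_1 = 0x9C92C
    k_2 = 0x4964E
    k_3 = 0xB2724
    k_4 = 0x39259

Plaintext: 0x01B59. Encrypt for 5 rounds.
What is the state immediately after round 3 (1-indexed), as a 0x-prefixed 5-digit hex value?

s_0 = plaintext = 0x01B59
s_1 = Round(s_0, k_0) = 0x334F9
s_2 = Round(s_1, k_1) = 0x3A9E1
s_3 = Round(s_2, k_2) = 0x21732
s_4 = Round(s_3, k_3) = 0x24DE5
s_5 = Round(s_4, k_4) = 0x086B3

0x21732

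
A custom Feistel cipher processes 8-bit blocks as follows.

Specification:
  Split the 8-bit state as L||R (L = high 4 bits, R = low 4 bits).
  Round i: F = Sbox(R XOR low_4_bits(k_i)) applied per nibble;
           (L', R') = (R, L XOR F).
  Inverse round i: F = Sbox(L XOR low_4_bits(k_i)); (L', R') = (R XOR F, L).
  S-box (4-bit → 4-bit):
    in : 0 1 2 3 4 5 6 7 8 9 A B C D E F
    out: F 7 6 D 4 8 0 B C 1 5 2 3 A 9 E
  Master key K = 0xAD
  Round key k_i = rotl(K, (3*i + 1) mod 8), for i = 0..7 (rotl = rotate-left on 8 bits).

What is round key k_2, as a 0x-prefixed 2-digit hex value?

0xD6

K = 0xAD
k_0 = rotl(K, (3*0+1) mod 8) = rotl(K, 1) = 0x5B
k_1 = rotl(K, (3*1+1) mod 8) = rotl(K, 4) = 0xDA
k_2 = rotl(K, (3*2+1) mod 8) = rotl(K, 7) = 0xD6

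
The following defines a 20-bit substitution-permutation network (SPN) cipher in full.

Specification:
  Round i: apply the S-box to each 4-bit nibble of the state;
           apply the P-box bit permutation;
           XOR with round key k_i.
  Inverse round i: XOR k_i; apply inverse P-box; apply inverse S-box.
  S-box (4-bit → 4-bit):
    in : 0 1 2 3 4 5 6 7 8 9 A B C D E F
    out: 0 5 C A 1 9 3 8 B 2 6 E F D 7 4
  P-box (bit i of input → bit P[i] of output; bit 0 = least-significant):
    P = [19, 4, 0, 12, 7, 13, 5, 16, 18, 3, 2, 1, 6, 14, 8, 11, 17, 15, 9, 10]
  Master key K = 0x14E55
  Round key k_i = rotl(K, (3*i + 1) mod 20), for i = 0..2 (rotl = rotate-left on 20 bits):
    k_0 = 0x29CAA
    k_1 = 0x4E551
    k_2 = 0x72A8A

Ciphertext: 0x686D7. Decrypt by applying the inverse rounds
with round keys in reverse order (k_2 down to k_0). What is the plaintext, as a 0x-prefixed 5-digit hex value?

s_0 = ciphertext = 0x686D7
s_1 = InvRound(s_0, k_2) = 0x35A3A
s_2 = InvRound(s_1, k_1) = 0xCD8B2
s_3 = InvRound(s_2, k_0) = 0x59606

0x59606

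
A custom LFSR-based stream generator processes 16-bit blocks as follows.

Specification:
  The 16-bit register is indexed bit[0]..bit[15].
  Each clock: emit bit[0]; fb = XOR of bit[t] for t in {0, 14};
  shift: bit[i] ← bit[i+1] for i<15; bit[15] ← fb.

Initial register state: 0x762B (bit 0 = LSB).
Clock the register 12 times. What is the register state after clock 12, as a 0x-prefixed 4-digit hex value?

0x4A27

reg_0 = 0x762B
clock 1: out=1, reg = 0x3B15
clock 2: out=1, reg = 0x9D8A
clock 3: out=0, reg = 0x4EC5
clock 4: out=1, reg = 0x2762
clock 5: out=0, reg = 0x13B1
clock 6: out=1, reg = 0x89D8
clock 7: out=0, reg = 0x44EC
clock 8: out=0, reg = 0xA276
clock 9: out=0, reg = 0x513B
clock 10: out=1, reg = 0x289D
clock 11: out=1, reg = 0x944E
clock 12: out=0, reg = 0x4A27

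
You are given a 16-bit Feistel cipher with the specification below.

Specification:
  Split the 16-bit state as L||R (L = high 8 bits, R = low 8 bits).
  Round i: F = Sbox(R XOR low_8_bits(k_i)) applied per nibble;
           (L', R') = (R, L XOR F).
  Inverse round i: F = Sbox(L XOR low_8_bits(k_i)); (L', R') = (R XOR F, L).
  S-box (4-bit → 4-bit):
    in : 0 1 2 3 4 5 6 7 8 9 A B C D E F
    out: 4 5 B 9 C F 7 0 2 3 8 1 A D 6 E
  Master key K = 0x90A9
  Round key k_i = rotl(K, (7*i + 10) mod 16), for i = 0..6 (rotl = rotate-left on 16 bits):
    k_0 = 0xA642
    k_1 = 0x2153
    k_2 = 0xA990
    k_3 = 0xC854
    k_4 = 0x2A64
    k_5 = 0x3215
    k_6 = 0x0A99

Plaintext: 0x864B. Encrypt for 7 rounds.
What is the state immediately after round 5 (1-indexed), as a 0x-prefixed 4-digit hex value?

0x9D4C

s_0 = plaintext = 0x864B
s_1 = Round(s_0, k_0) = 0x4BC5
s_2 = Round(s_1, k_1) = 0xC57C
s_3 = Round(s_2, k_2) = 0x7CAF
s_4 = Round(s_3, k_3) = 0xAF9D
s_5 = Round(s_4, k_4) = 0x9D4C
s_6 = Round(s_5, k_5) = 0x4C6E
s_7 = Round(s_6, k_6) = 0x6EAC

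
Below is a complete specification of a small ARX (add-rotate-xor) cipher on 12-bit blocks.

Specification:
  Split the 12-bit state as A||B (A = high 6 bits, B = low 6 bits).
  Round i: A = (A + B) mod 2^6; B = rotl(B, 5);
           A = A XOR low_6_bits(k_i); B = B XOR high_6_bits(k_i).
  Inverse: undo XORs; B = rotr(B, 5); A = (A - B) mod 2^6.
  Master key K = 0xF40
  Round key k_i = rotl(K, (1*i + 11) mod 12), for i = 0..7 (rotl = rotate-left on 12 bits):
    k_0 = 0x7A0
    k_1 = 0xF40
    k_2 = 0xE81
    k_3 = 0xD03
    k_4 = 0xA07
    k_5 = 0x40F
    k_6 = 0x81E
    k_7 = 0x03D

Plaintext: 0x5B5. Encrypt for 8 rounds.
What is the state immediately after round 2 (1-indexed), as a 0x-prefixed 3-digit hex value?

0x3EF

s_0 = plaintext = 0x5B5
s_1 = Round(s_0, k_0) = 0xAE4
s_2 = Round(s_1, k_1) = 0x3EF
s_3 = Round(s_2, k_2) = 0xFCD
s_4 = Round(s_3, k_3) = 0x3D2
s_5 = Round(s_4, k_4) = 0x9A1
s_6 = Round(s_5, k_5) = 0x220
s_7 = Round(s_6, k_6) = 0xDB0
s_8 = Round(s_7, k_7) = 0x6D8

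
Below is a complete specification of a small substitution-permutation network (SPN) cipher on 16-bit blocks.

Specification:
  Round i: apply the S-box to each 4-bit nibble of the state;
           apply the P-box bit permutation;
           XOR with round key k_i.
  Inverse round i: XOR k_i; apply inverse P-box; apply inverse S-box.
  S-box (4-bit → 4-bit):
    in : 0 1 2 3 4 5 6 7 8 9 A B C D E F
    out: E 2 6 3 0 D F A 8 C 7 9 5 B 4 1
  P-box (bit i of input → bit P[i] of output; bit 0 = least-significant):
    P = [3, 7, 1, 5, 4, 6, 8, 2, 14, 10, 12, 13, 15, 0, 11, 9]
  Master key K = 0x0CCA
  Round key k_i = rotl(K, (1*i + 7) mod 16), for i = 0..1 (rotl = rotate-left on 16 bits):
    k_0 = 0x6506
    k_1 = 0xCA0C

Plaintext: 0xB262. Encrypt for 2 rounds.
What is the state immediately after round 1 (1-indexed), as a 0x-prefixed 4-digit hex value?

0xF2D0

s_0 = plaintext = 0xB262
s_1 = Round(s_0, k_0) = 0xF2D0
s_2 = Round(s_1, k_1) = 0x5EFA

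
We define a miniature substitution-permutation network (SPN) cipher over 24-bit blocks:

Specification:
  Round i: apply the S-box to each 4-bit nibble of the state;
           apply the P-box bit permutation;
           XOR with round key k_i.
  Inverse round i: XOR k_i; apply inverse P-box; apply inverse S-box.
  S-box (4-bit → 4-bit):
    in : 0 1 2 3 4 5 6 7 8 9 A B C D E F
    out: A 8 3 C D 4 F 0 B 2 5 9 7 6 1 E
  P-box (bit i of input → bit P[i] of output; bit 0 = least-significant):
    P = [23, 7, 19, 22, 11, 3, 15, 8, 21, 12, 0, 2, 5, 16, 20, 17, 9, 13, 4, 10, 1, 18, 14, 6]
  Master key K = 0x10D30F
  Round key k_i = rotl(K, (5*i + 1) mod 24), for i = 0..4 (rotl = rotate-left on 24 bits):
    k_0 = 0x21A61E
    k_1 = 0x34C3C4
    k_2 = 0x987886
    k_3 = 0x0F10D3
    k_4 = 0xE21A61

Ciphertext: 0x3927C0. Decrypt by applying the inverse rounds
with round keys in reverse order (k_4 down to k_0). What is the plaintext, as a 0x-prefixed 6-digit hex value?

s_0 = ciphertext = 0x3927C0
s_1 = InvRound(s_0, k_4) = 0x706DB6
s_2 = InvRound(s_1, k_3) = 0xF066B3
s_3 = InvRound(s_2, k_2) = 0x74E6E3
s_4 = InvRound(s_3, k_1) = 0xE0E311
s_5 = InvRound(s_4, k_0) = 0xA1930B

0xA1930B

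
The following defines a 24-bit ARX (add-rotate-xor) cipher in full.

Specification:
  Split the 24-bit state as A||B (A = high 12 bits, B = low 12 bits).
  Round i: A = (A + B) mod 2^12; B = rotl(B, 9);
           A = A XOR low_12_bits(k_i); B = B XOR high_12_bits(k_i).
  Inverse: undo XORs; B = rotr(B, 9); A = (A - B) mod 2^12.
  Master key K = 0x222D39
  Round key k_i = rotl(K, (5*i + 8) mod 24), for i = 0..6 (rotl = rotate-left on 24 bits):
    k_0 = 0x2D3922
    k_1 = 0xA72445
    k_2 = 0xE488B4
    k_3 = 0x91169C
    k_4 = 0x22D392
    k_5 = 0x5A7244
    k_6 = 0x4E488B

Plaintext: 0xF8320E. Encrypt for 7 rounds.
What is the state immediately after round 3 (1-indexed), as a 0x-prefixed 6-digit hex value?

s_0 = plaintext = 0xF8320E
s_1 = Round(s_0, k_0) = 0x8B3E92
s_2 = Round(s_1, k_1) = 0x300FA0
s_3 = Round(s_2, k_2) = 0xA14FBC
s_4 = Round(s_3, k_3) = 0xF4C0E6
s_5 = Round(s_4, k_4) = 0x3A0E31
s_6 = Round(s_5, k_5) = 0x395661
s_7 = Round(s_6, k_6) = 0x17D628

0xA14FBC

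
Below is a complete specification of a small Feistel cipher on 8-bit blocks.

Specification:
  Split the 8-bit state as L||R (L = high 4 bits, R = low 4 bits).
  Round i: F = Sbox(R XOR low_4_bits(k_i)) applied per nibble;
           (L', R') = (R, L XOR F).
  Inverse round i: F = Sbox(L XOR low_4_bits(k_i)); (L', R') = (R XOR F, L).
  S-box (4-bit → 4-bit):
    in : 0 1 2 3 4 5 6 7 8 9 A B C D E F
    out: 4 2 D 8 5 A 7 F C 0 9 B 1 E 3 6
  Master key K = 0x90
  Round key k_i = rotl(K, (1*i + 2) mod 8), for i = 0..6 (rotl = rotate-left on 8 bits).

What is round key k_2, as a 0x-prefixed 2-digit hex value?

K = 0x90
k_0 = rotl(K, (1*0+2) mod 8) = rotl(K, 2) = 0x42
k_1 = rotl(K, (1*1+2) mod 8) = rotl(K, 3) = 0x84
k_2 = rotl(K, (1*2+2) mod 8) = rotl(K, 4) = 0x09

0x09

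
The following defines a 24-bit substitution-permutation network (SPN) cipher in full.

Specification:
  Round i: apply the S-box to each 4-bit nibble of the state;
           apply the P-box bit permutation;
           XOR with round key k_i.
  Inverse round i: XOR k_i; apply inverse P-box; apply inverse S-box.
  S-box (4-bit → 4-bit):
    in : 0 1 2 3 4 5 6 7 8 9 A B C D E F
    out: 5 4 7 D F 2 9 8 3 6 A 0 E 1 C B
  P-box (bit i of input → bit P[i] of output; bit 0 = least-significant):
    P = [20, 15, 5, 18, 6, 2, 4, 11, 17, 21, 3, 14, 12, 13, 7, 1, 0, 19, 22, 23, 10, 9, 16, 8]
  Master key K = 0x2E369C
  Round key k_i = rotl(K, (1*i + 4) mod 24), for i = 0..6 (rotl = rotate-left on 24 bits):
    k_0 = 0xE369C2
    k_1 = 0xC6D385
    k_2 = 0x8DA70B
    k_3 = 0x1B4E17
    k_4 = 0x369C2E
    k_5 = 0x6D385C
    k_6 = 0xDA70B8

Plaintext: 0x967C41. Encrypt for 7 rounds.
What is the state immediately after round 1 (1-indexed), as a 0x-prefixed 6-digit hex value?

0x4223BD

s_0 = plaintext = 0x967C41
s_1 = Round(s_0, k_0) = 0x4223BD
s_2 = Round(s_1, k_1) = 0x9DA40C
s_3 = Round(s_2, k_2) = 0xAA4570
s_4 = Round(s_3, k_3) = 0xA375B5
s_5 = Round(s_4, k_4) = 0xD61F2D
s_6 = Round(s_5, k_5) = 0xDF7C89
s_7 = Round(s_6, k_6) = 0x72B4D7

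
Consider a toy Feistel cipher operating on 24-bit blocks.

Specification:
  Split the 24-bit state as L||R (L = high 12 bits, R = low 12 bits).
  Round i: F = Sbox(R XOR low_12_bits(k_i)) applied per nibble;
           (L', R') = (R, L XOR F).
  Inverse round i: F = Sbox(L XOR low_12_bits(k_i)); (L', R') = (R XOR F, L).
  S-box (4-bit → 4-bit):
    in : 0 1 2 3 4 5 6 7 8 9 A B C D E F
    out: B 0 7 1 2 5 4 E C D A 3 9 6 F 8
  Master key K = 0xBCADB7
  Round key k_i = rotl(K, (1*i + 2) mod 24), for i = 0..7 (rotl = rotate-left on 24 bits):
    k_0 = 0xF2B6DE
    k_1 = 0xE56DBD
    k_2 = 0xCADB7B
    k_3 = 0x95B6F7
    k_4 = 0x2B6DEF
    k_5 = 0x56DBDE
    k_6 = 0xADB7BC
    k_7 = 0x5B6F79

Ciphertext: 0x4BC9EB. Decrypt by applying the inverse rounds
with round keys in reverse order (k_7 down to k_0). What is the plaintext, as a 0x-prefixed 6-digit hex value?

s_0 = ciphertext = 0x4BC9EB
s_1 = InvRound(s_0, k_7) = 0xA7E4BC
s_2 = InvRound(s_1, k_6) = 0x22BA7E
s_3 = InvRound(s_2, k_5) = 0x7FB22B
s_4 = InvRound(s_3, k_4) = 0x8297FB
s_5 = InvRound(s_4, k_3) = 0x894829
s_6 = InvRound(s_5, k_2) = 0x9D1894
s_7 = InvRound(s_6, k_1) = 0xADD9D1
s_8 = InvRound(s_7, k_0) = 0x060ADD

0x060ADD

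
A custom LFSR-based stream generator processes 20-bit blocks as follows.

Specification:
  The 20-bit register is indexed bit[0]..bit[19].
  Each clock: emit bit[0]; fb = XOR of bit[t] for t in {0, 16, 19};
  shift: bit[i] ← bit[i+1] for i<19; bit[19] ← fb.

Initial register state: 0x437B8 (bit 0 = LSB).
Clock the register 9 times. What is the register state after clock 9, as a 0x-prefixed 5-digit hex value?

0x2A21B

reg_0 = 0x437B8
clock 1: out=0, reg = 0x21BDC
clock 2: out=0, reg = 0x10DEE
clock 3: out=0, reg = 0x886F7
clock 4: out=1, reg = 0x4437B
clock 5: out=1, reg = 0xA21BD
clock 6: out=1, reg = 0x510DE
clock 7: out=0, reg = 0xA886F
clock 8: out=1, reg = 0x54437
clock 9: out=1, reg = 0x2A21B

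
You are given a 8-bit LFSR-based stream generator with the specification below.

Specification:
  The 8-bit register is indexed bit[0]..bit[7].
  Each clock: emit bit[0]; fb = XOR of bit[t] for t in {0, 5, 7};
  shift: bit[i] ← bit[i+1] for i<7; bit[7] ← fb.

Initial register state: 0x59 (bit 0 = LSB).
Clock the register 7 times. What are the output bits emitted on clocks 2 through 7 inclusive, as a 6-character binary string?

reg_0 = 0x59
clock 1: out=1, reg = 0xAC
clock 2: out=0, reg = 0x56
clock 3: out=0, reg = 0x2B
clock 4: out=1, reg = 0x15
clock 5: out=1, reg = 0x8A
clock 6: out=0, reg = 0xC5
clock 7: out=1, reg = 0x62

001101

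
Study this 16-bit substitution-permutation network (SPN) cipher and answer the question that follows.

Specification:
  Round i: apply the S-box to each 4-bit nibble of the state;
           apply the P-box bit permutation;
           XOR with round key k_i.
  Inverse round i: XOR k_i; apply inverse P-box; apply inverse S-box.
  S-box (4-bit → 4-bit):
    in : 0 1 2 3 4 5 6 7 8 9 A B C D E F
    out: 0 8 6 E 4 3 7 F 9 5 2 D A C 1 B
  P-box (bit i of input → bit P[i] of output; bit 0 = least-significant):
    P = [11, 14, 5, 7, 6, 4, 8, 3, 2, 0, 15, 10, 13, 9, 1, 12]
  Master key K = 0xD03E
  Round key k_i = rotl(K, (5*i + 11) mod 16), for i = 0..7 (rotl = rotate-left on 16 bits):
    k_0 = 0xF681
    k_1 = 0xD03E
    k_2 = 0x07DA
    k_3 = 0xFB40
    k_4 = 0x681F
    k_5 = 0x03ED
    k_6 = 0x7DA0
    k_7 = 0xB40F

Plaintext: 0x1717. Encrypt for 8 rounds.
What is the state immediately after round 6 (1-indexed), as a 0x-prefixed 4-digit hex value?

s_0 = plaintext = 0x1717
s_1 = Round(s_0, k_0) = 0x2A2C
s_2 = Round(s_1, k_1) = 0x93AD
s_3 = Round(s_2, k_2) = 0xA369
s_4 = Round(s_3, k_3) = 0x7431
s_5 = Round(s_4, k_4) = 0xDB85
s_6 = Round(s_5, k_5) = 0xDFA3
s_7 = Round(s_6, k_6) = 0x2917
s_8 = Round(s_7, k_7) = 0x7EA1

0xDFA3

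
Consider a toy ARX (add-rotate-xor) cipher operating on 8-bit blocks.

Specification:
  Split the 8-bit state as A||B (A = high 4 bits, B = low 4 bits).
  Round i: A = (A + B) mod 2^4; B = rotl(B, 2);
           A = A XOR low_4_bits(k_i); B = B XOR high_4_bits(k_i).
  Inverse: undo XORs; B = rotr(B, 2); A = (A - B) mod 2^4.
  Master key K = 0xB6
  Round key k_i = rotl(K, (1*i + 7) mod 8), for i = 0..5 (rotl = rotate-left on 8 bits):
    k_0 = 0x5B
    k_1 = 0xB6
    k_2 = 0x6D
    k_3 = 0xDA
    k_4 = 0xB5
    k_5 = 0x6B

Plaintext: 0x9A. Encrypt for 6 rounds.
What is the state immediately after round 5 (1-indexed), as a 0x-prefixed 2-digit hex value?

s_0 = plaintext = 0x9A
s_1 = Round(s_0, k_0) = 0x8F
s_2 = Round(s_1, k_1) = 0x14
s_3 = Round(s_2, k_2) = 0x87
s_4 = Round(s_3, k_3) = 0x50
s_5 = Round(s_4, k_4) = 0x0B
s_6 = Round(s_5, k_5) = 0x08

0x0B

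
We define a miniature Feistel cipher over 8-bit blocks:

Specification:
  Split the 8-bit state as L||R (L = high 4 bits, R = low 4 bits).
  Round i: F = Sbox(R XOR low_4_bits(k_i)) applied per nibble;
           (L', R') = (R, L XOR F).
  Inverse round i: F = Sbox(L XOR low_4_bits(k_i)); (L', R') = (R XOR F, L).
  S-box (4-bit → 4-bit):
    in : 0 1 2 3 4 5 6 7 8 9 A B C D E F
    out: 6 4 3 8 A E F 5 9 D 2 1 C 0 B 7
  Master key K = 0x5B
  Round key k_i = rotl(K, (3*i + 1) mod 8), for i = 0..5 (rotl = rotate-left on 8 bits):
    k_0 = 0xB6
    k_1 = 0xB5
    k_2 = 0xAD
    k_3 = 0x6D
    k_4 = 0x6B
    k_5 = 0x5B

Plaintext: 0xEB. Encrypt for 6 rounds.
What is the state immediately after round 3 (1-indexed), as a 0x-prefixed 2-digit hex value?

s_0 = plaintext = 0xEB
s_1 = Round(s_0, k_0) = 0xBE
s_2 = Round(s_1, k_1) = 0xEA
s_3 = Round(s_2, k_2) = 0xAB
s_4 = Round(s_3, k_3) = 0xB5
s_5 = Round(s_4, k_4) = 0x50
s_6 = Round(s_5, k_5) = 0x04

0xAB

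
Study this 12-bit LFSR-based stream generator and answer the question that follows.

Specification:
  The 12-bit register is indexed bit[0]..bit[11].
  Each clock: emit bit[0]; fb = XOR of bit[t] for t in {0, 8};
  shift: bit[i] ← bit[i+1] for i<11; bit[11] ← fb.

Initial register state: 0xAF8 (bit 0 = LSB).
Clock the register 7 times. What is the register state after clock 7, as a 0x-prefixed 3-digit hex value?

reg_0 = 0xAF8
clock 1: out=0, reg = 0x57C
clock 2: out=0, reg = 0xABE
clock 3: out=0, reg = 0x55F
clock 4: out=1, reg = 0x2AF
clock 5: out=1, reg = 0x957
clock 6: out=1, reg = 0x4AB
clock 7: out=1, reg = 0xA55

0xA55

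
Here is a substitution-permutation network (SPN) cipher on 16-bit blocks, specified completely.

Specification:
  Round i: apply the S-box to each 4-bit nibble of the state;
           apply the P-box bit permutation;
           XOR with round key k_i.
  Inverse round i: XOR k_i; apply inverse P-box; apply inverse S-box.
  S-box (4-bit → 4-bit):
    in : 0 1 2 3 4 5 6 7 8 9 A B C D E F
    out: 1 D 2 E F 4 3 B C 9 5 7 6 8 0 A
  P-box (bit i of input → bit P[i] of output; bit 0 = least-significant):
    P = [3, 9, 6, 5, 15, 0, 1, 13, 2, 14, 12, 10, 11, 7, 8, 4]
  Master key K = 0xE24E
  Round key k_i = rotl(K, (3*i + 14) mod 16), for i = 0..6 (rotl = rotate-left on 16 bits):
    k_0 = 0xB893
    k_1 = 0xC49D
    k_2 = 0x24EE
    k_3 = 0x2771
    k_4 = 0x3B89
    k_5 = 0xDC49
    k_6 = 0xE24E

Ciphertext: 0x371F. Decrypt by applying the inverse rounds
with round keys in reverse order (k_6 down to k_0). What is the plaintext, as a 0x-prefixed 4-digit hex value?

0xBAD7

s_0 = ciphertext = 0x371F
s_1 = InvRound(s_0, k_6) = 0x8365
s_2 = InvRound(s_1, k_5) = 0xA4E7
s_3 = InvRound(s_2, k_4) = 0xA1A4
s_4 = InvRound(s_3, k_3) = 0xF96C
s_5 = InvRound(s_4, k_2) = 0xB3AE
s_6 = InvRound(s_5, k_1) = 0x833F
s_7 = InvRound(s_6, k_0) = 0xBAD7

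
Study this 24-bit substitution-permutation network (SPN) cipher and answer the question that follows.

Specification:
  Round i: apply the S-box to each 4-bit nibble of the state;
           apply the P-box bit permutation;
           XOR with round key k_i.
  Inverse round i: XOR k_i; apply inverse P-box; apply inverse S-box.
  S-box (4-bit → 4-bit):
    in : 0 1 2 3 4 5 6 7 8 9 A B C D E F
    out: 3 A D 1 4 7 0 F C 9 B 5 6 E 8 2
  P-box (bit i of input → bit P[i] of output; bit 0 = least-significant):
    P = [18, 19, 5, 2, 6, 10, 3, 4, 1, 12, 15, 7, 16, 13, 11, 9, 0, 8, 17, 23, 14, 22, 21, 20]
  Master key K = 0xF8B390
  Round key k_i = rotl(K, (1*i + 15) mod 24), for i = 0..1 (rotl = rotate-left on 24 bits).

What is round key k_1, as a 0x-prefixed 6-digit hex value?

K = 0xF8B390
k_0 = rotl(K, (1*0+15) mod 24) = rotl(K, 15) = 0xC87C59
k_1 = rotl(K, (1*1+15) mod 24) = rotl(K, 16) = 0x90F8B3

0x90F8B3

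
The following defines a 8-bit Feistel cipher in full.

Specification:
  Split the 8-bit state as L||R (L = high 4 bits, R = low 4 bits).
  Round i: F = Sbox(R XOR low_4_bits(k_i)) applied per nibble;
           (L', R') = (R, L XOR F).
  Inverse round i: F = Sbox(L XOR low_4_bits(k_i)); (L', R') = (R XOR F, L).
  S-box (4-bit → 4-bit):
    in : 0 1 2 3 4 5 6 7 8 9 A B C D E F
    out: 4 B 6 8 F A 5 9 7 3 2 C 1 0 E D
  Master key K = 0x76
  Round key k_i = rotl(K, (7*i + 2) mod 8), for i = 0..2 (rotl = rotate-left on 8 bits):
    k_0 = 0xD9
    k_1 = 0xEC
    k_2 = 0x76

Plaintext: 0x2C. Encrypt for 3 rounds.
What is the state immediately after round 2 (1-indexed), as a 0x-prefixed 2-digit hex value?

0x83

s_0 = plaintext = 0x2C
s_1 = Round(s_0, k_0) = 0xC8
s_2 = Round(s_1, k_1) = 0x83
s_3 = Round(s_2, k_2) = 0x32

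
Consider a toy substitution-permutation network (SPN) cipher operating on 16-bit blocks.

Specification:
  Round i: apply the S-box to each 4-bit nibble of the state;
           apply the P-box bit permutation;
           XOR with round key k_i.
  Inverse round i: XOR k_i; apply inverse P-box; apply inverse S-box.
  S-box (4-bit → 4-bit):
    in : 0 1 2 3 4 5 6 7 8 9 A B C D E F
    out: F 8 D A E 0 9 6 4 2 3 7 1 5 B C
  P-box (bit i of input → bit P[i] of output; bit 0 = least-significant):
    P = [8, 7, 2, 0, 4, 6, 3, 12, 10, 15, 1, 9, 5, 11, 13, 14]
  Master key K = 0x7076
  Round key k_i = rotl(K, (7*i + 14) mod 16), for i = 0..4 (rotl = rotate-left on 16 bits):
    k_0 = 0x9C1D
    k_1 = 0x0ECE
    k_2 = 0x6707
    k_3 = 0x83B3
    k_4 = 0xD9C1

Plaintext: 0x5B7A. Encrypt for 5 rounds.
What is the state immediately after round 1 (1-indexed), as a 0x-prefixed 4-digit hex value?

0x19D7

s_0 = plaintext = 0x5B7A
s_1 = Round(s_0, k_0) = 0x19D7
s_2 = Round(s_1, k_1) = 0xCE52
s_3 = Round(s_2, k_2) = 0xE022
s_4 = Round(s_3, k_3) = 0x5C8C
s_5 = Round(s_4, k_4) = 0xDCC9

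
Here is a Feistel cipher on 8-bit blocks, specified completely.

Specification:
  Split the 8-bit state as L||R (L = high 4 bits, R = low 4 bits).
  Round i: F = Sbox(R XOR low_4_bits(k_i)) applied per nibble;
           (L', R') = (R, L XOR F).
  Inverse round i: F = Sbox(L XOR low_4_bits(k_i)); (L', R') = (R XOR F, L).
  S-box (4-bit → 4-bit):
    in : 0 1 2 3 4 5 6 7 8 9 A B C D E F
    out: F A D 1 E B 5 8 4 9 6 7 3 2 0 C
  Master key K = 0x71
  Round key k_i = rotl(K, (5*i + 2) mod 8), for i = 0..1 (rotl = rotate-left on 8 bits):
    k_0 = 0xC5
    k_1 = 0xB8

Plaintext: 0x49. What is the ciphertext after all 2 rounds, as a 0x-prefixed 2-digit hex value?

0x75

s_0 = plaintext = 0x49
s_1 = Round(s_0, k_0) = 0x97
s_2 = Round(s_1, k_1) = 0x75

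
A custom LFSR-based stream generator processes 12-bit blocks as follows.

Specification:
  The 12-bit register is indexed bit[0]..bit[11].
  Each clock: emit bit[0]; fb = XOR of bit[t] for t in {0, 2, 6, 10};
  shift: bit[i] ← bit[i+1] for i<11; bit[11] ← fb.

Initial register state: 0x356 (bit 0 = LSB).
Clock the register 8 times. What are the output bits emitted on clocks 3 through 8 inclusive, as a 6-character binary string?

101010

reg_0 = 0x356
clock 1: out=0, reg = 0x1AB
clock 2: out=1, reg = 0x8D5
clock 3: out=1, reg = 0xC6A
clock 4: out=0, reg = 0x635
clock 5: out=1, reg = 0xB1A
clock 6: out=0, reg = 0x58D
clock 7: out=1, reg = 0xAC6
clock 8: out=0, reg = 0x563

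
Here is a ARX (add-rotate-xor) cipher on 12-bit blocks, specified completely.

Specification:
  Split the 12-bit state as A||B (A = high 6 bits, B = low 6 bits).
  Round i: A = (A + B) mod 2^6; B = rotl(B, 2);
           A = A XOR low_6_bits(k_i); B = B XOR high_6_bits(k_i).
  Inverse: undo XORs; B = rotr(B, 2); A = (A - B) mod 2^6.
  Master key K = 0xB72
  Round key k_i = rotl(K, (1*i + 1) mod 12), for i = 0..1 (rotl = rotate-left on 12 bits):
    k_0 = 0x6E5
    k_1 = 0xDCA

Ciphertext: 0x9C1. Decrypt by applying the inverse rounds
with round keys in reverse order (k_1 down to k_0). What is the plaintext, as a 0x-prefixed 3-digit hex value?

0xE2D

s_0 = ciphertext = 0x9C1
s_1 = InvRound(s_0, k_1) = 0x02D
s_2 = InvRound(s_1, k_0) = 0xE2D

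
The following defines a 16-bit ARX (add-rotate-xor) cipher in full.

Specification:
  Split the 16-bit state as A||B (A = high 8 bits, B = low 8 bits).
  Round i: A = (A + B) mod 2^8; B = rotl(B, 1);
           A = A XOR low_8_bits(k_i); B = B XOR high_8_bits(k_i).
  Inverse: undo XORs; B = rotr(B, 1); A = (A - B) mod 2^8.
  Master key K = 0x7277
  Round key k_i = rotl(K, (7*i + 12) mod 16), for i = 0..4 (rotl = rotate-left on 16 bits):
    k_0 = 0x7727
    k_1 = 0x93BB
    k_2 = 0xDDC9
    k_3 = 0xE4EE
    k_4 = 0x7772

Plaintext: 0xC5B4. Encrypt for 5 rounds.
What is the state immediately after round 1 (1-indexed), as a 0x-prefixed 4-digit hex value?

0x5E1E

s_0 = plaintext = 0xC5B4
s_1 = Round(s_0, k_0) = 0x5E1E
s_2 = Round(s_1, k_1) = 0xC7AF
s_3 = Round(s_2, k_2) = 0xBF82
s_4 = Round(s_3, k_3) = 0xAFE1
s_5 = Round(s_4, k_4) = 0xE2B4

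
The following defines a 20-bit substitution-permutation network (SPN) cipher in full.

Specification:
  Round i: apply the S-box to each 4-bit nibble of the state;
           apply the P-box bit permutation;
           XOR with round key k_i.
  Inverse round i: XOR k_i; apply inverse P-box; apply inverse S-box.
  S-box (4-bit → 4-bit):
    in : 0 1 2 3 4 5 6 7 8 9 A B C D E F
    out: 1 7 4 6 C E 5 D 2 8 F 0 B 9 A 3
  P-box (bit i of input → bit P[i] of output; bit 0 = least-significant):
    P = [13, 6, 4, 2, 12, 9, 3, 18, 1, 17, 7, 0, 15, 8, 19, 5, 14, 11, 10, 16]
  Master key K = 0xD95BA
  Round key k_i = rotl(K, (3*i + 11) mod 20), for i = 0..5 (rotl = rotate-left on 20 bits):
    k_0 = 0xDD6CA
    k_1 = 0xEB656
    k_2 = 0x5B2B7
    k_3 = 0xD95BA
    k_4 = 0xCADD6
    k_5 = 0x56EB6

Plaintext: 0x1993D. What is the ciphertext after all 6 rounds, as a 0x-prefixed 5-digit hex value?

s_0 = plaintext = 0x1993D
s_1 = Round(s_0, k_0) = 0xDB8E7
s_2 = Round(s_1, k_1) = 0x9D442
s_3 = Round(s_2, k_2) = 0x0320E
s_4 = Round(s_3, k_3) = 0x5C47E
s_5 = Round(s_4, k_4) = 0x9303B
s_6 = Round(s_5, k_5) = 0xC6DBC

0xC6DBC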